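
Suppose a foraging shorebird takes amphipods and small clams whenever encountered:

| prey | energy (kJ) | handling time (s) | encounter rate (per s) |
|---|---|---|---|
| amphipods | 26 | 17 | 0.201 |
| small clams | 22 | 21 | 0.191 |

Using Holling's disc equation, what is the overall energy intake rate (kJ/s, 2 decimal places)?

1.12 kJ/s

Energy encountered per unit search time: 0.201×26 + 0.191×22 = 9.428 kJ/s.
Handling time per unit search time: 0.201×17 + 0.191×21 = 7.428.
Rate = 9.428/(1 + 7.428) = 1.119 kJ/s.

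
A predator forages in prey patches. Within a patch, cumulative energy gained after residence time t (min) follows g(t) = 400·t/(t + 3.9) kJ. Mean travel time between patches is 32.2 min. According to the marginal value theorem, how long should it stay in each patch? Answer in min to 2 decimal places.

11.21 min

Maximise g(t)/(T+t): set derivative to zero → g'(t)(T+t) = g(t).
g'(t) = 400·3.9/(t + 3.9)². Setting 400·3.9/(t+3.9)² = 400t/[(t+3.9)(32.2+t)] gives 3.9(32.2+t) = t(t+3.9), so t² = 3.9×32.2 = 125.6.
t* = √125.6 = 11.21 min.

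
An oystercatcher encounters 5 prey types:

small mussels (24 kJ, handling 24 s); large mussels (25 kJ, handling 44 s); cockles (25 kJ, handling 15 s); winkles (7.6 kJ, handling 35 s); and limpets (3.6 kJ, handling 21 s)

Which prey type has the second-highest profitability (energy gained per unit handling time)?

small mussels

Profitability E/h (kJ/s): small mussels = 24/24 = 1, large mussels = 25/44 = 0.568, cockles = 25/15 = 1.67, winkles = 7.6/35 = 0.217, limpets = 3.6/21 = 0.171.
Ranked: cockles > small mussels > large mussels > winkles > limpets.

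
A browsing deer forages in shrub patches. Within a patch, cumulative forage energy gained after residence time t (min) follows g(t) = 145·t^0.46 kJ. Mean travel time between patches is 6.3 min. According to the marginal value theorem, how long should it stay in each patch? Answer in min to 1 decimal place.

Maximise g(t)/(T+t): set derivative to zero → g'(t)(T+t) = g(t).
g'(t) = 0.46·145·t^-0.54. Setting 0.46·145·t^-0.54 = 145·t^0.46/(6.3+t) gives 0.46(6.3+t) = t, so 0.54·t = 0.46×6.3.
t* = 0.46×6.3/0.54 = 5.367 min.

5.4 min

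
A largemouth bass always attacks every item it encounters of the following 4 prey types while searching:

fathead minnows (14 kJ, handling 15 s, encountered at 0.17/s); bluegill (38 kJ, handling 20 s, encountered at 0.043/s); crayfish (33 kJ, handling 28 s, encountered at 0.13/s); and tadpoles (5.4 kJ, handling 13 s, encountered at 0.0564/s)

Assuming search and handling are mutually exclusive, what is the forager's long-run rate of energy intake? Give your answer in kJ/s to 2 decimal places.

0.98 kJ/s

Energy encountered per unit search time: 0.17×14 + 0.043×38 + 0.13×33 + 0.0564×5.4 = 8.609 kJ/s.
Handling time per unit search time: 0.17×15 + 0.043×20 + 0.13×28 + 0.0564×13 = 7.783.
Rate = 8.609/(1 + 7.783) = 0.9801 kJ/s.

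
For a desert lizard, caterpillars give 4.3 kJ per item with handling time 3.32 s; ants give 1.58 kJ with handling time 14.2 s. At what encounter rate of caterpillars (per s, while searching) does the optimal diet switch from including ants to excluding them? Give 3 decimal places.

0.028 per s

The zero-one rule: include ants iff E₂/h₂ > λE₁/(1+λh₁). Equality gives the switch point.
λE₁h₂ = E₂ + λE₂h₁ ⇒ λ = E₂/(E₁h₂ − E₂h₁) = 1.58/(61.06 − 5.246) = 0.02831 per s.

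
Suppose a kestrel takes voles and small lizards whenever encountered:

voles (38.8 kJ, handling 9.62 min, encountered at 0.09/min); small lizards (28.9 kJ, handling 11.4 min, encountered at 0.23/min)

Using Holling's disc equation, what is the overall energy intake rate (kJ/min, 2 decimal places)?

2.26 kJ/min

Energy encountered per unit search time: 0.09×38.8 + 0.23×28.9 = 10.14 kJ/min.
Handling time per unit search time: 0.09×9.62 + 0.23×11.4 = 3.488.
Rate = 10.14/(1 + 3.488) = 2.259 kJ/min.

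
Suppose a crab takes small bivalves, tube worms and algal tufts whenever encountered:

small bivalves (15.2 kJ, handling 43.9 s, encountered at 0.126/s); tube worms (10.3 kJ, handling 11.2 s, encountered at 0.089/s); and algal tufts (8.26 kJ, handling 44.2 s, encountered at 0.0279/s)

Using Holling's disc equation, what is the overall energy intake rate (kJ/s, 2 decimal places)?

0.35 kJ/s

R = Σλ_iE_i / (1 + Σλ_ih_i)
Numerator: 0.126×15.2 + 0.089×10.3 + 0.0279×8.26 = 3.062
Denominator: 1 + 0.126×43.9 + 0.089×11.2 + 0.0279×44.2 = 8.761
R = 3.062/8.761 = 0.3495 kJ/s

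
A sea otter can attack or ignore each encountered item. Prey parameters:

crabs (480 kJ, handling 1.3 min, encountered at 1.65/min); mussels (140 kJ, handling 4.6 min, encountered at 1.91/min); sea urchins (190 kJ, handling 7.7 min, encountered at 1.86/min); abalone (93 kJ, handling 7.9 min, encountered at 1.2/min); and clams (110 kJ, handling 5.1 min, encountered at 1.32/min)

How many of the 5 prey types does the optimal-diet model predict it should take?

Profitabilities (E/h, kJ/min): crabs 369, mussels 30.4, sea urchins 24.7, clams 21.6, abalone 11.8. Add prey in this order while the next type's profitability exceeds the intake rate on those already taken.
Rate on top 1: 251.8. mussels: 30.4 < 251.8 → exclude; stop.
Optimal diet: crabs — 1 of 5 types.

1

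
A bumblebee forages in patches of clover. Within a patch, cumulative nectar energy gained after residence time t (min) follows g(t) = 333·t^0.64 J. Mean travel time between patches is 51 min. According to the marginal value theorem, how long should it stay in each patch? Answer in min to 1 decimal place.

By the marginal value theorem, leave when the instantaneous gain rate g'(t) equals the habitat-wide average g(t)/(T + t).
g'(t) = 0.64·333·t^-0.36. Setting 0.64·333·t^-0.36 = 333·t^0.64/(51+t) gives 0.64(51+t) = t, so 0.36·t = 0.64×51.
t* = 0.64×51/0.36 = 90.67 min.

90.7 min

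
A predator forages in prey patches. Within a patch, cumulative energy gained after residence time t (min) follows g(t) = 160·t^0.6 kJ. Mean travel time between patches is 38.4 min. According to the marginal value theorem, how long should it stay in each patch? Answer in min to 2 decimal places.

Maximise g(t)/(T+t): set derivative to zero → g'(t)(T+t) = g(t).
g'(t) = 0.6·160·t^-0.4. Setting 0.6·160·t^-0.4 = 160·t^0.6/(38.4+t) gives 0.6(38.4+t) = t, so 0.40·t = 0.6×38.4.
t* = 0.6×38.4/0.40 = 57.6 min.

57.60 min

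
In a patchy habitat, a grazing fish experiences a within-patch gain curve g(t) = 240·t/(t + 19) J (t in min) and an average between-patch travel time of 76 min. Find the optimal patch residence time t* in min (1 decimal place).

Optimal t* satisfies g'(t*) = g(t*)/(T + t*).
g'(t) = 240·19/(t + 19)². Setting 240·19/(t+19)² = 240t/[(t+19)(76+t)] gives 19(76+t) = t(t+19), so t² = 19×76 = 1444.
t* = √1444 = 38 min.

38.0 min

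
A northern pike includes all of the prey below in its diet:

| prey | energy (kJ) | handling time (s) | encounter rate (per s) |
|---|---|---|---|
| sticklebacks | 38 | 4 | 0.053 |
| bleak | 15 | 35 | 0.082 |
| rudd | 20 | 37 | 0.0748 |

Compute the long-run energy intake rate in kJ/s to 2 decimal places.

0.69 kJ/s

R = Σλ_iE_i / (1 + Σλ_ih_i)
Numerator: 0.053×38 + 0.082×15 + 0.0748×20 = 4.74
Denominator: 1 + 0.053×4 + 0.082×35 + 0.0748×37 = 6.85
R = 4.74/6.85 = 0.692 kJ/s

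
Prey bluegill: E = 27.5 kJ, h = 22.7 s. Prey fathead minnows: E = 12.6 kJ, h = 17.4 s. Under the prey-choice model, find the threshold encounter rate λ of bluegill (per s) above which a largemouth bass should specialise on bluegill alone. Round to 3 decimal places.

At the threshold, the rate on bluegill alone equals the profitability of fathead minnows: λ·27.5/(1 + λ·22.7) = 12.6/17.4 = 0.7241.
Rearranging, λ(27.5 − 0.7241×22.7) = 0.7241, so λ = 0.7241/11.06 = 0.06546 per s.

0.065 per s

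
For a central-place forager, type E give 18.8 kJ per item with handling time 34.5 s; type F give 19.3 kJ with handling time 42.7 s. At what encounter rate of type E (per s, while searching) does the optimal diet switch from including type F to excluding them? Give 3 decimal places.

0.141 per s

Drop type F once their profitability E₂/h₂ falls below the rate achievable on type E alone: E₂/h₂ = λE₁/(1 + λh₁).
Solve for λ: λE₁h₂ = E₂(1 + λh₁) → λ(E₁h₂ − E₂h₁) = E₂ → λ = E₂/(E₁h₂ − E₂h₁).
λ = 19.3/(18.8×42.7 − 19.3×34.5) = 19.3/136.9 = 0.141 per s.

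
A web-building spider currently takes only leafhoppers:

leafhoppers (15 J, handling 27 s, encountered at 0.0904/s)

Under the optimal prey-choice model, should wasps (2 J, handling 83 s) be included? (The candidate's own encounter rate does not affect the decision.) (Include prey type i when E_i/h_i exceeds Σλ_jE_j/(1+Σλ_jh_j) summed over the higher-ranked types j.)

Intake rate on the current diet: R = (0.0904×15) / (1 + 0.0904×27) = 1.356/3.441 = 0.3941 J/s.
wasps: E/h = 2/83 = 0.0241 J/s.
0.0241 < 0.3941, so adding wasps would lower the average — exclude it.

No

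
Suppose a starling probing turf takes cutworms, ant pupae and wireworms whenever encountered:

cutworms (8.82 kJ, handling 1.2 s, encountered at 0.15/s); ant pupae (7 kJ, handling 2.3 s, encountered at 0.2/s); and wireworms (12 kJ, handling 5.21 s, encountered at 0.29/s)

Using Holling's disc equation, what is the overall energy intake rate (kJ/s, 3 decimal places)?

Energy encountered per unit search time: 0.15×8.82 + 0.2×7 + 0.29×12 = 6.203 kJ/s.
Handling time per unit search time: 0.15×1.2 + 0.2×2.3 + 0.29×5.21 = 2.151.
Rate = 6.203/(1 + 2.151) = 1.969 kJ/s.

1.969 kJ/s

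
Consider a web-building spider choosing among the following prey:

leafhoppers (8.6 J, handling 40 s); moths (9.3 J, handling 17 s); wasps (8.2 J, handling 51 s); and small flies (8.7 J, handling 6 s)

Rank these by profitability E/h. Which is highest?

small flies

Profitability E/h (J/s): leafhoppers = 8.6/40 = 0.215, moths = 9.3/17 = 0.547, wasps = 8.2/51 = 0.161, small flies = 8.7/6 = 1.45.
Ranked: small flies > moths > leafhoppers > wasps.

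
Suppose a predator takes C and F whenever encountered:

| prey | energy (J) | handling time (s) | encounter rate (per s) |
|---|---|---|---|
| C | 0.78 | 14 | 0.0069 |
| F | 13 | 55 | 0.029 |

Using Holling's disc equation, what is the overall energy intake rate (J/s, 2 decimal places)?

R = Σλ_iE_i / (1 + Σλ_ih_i)
Numerator: 0.0069×0.78 + 0.029×13 = 0.3824
Denominator: 1 + 0.0069×14 + 0.029×55 = 2.692
R = 0.3824/2.692 = 0.1421 J/s

0.14 J/s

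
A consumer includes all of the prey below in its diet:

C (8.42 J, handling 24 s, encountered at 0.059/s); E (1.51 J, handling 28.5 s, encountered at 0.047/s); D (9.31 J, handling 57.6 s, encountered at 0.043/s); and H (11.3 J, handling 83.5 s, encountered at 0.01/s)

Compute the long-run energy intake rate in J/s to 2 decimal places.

Energy encountered per unit search time: 0.059×8.42 + 0.047×1.51 + 0.043×9.31 + 0.01×11.3 = 1.081 J/s.
Handling time per unit search time: 0.059×24 + 0.047×28.5 + 0.043×57.6 + 0.01×83.5 = 6.067.
Rate = 1.081/(1 + 6.067) = 0.153 J/s.

0.15 J/s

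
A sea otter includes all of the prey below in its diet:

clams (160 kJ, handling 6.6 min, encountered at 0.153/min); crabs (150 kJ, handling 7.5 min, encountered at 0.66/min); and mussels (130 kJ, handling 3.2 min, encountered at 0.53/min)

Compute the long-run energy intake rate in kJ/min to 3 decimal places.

22.226 kJ/min

Energy encountered per unit search time: 0.153×160 + 0.66×150 + 0.53×130 = 192.4 kJ/min.
Handling time per unit search time: 0.153×6.6 + 0.66×7.5 + 0.53×3.2 = 7.656.
Rate = 192.4/(1 + 7.656) = 22.23 kJ/min.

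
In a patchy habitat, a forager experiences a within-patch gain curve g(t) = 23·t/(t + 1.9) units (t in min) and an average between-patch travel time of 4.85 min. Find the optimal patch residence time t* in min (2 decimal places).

3.04 min

Maximise g(t)/(T+t): set derivative to zero → g'(t)(T+t) = g(t).
g'(t) = 23·1.9/(t + 1.9)². Setting 23·1.9/(t+1.9)² = 23t/[(t+1.9)(4.85+t)] gives 1.9(4.85+t) = t(t+1.9), so t² = 1.9×4.85 = 9.215.
t* = √9.215 = 3.036 min.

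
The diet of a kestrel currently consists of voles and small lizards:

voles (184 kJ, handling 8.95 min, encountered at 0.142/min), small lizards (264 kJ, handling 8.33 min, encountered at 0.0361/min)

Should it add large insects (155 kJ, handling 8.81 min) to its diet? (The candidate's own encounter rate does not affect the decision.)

On voles and small lizards alone, R = ΣλE/(1+Σλh) = 35.66/2.572 = 13.87 kJ/min.
large insects: E/h = 155/8.81 = 17.59 kJ/min.
17.59 > 13.87, so adding large insects raises the average — include it.

Yes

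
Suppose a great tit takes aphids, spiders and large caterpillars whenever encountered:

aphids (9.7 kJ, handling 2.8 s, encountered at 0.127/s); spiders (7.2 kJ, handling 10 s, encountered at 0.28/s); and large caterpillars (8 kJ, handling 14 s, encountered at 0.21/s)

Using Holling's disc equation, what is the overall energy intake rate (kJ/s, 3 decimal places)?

Energy encountered per unit search time: 0.127×9.7 + 0.28×7.2 + 0.21×8 = 4.928 kJ/s.
Handling time per unit search time: 0.127×2.8 + 0.28×10 + 0.21×14 = 6.096.
Rate = 4.928/(1 + 6.096) = 0.6945 kJ/s.

0.695 kJ/s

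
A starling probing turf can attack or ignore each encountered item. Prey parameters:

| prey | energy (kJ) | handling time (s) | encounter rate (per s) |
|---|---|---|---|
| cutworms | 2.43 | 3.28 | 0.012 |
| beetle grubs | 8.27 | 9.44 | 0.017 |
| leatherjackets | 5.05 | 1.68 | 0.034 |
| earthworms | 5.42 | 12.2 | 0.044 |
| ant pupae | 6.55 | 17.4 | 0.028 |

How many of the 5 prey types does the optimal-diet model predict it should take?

E/h in descending order: leatherjackets 3.01, beetle grubs 0.876, cutworms 0.741, earthworms 0.444, ant pupae 0.376 kJ/s. The optimal diet is the largest prefix of this list for which every included type satisfies E_i/h_i > R on the types above it.
Rate on top 1: 0.1624. beetle grubs: 0.876 > 0.1624 → include.
Rate on top 2: 0.2565. cutworms: 0.741 > 0.2565 → include.
Rate on top 3: 0.2716. earthworms: 0.444 > 0.2716 → include.
Rate on top 4: 0.3233. ant pupae: 0.376 > 0.3233 → include.
Optimal diet: leatherjackets, beetle grubs, cutworms, earthworms, ant pupae — 5 of 5 types.

5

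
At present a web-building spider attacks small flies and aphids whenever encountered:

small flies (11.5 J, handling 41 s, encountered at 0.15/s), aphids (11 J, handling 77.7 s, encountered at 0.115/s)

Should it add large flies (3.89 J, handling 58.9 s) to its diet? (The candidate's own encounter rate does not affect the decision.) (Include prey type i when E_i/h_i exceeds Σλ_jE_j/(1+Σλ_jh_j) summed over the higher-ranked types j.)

No

Intake rate on the current diet: R = (0.15×11.5 + 0.115×11) / (1 + 0.15×41 + 0.115×77.7) = 2.99/16.09 = 0.1859 J/s.
Profitability of large flies: 3.89/58.9 = 0.06604 J/s.
Since 0.06604 < R, time spent handling large flies is better spent searching.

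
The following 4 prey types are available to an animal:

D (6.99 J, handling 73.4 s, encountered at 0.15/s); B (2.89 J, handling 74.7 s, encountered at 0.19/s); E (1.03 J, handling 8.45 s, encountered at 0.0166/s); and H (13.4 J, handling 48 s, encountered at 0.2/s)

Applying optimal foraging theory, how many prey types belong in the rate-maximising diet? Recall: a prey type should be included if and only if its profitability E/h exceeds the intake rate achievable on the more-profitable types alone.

1

Rank by E/h (J/s): H 0.279, E 0.122, D 0.0952, B 0.0387. Include each in turn until the next type's E/h falls below the running intake rate.
Rate on top 1: 0.2528. E: 0.122 < 0.2528 → exclude; stop.
Optimal diet: H — 1 of 4 types.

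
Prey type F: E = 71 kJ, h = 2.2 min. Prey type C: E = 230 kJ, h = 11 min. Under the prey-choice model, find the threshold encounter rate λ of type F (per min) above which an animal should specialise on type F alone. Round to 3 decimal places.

At the threshold, the rate on type F alone equals the profitability of type C: λ·71/(1 + λ·2.2) = 230/11 = 20.91.
Rearranging, λ(71 − 20.91×2.2) = 20.91, so λ = 20.91/25 = 0.8364 per min.

0.836 per min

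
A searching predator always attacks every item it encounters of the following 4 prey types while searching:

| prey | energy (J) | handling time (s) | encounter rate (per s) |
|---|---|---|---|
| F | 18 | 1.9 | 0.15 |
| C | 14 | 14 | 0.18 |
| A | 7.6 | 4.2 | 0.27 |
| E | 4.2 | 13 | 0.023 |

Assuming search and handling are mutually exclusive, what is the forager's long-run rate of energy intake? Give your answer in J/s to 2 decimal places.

1.41 J/s

R = (0.15×18 + 0.18×14 + 0.27×7.6 + 0.023×4.2) / (1 + 0.15×1.9 + 0.18×14 + 0.27×4.2 + 0.023×13) = 7.369/5.238 = 1.407 J/s.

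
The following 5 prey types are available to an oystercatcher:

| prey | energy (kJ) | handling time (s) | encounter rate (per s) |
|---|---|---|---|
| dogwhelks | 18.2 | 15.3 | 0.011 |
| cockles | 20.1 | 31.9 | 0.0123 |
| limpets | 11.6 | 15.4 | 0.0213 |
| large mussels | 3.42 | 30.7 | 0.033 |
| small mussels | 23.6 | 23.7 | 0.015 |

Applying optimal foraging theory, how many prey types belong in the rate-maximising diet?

4

Rank by E/h (kJ/s): dogwhelks 1.19, small mussels 0.996, limpets 0.753, cockles 0.63, large mussels 0.111. Include each in turn until the next type's E/h falls below the running intake rate.
Rate on top 1: 0.1714. small mussels: 0.996 > 0.1714 → include.
Rate on top 2: 0.3637. limpets: 0.753 > 0.3637 → include.
Rate on top 3: 0.4327. cockles: 0.63 > 0.4327 → include.
Rate on top 4: 0.4672. large mussels: 0.111 < 0.4672 → exclude; stop.
Optimal diet: dogwhelks, small mussels, limpets, cockles — 4 of 5 types.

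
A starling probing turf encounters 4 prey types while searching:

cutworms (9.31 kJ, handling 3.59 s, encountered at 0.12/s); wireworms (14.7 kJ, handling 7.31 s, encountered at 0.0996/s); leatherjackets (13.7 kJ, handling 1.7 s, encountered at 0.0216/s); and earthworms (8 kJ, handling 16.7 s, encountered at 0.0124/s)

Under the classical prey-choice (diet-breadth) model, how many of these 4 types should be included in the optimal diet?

3

Profitabilities (E/h, kJ/s): leatherjackets 8.06, cutworms 2.59, wireworms 2.01, earthworms 0.479. Add prey in this order while the next type's profitability exceeds the intake rate on those already taken.
Rate on top 1: 0.2854. cutworms: 2.59 > 0.2854 → include.
Rate on top 2: 0.9629. wireworms: 2.01 > 0.9629 → include.
Rate on top 3: 1.31. earthworms: 0.479 < 1.31 → exclude; stop.
Optimal diet: leatherjackets, cutworms, wireworms — 3 of 4 types.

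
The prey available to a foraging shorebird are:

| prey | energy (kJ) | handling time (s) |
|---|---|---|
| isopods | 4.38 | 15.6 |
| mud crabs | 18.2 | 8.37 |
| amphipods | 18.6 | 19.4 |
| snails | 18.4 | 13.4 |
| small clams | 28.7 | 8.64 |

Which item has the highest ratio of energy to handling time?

Profitability E/h (kJ/s): isopods = 4.38/15.6 = 0.281, mud crabs = 18.2/8.37 = 2.17, amphipods = 18.6/19.4 = 0.959, snails = 18.4/13.4 = 1.37, small clams = 28.7/8.64 = 3.32.
Ranked: small clams > mud crabs > snails > amphipods > isopods.

small clams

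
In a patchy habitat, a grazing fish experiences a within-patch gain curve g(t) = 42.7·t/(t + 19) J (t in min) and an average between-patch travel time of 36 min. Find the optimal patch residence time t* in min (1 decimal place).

26.2 min

Optimal t* satisfies g'(t*) = g(t*)/(T + t*).
g'(t) = 42.7·19/(t + 19)². Setting 42.7·19/(t+19)² = 42.7t/[(t+19)(36+t)] gives 19(36+t) = t(t+19), so t² = 19×36 = 684.
t* = √684 = 26.15 min.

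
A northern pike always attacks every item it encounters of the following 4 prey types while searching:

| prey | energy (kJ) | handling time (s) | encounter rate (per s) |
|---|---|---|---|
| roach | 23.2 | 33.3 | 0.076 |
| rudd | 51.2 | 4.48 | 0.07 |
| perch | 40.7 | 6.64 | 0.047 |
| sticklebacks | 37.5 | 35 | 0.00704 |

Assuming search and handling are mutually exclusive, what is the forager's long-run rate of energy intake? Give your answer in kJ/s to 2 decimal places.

1.71 kJ/s

Energy encountered per unit search time: 0.076×23.2 + 0.07×51.2 + 0.047×40.7 + 0.00704×37.5 = 7.524 kJ/s.
Handling time per unit search time: 0.076×33.3 + 0.07×4.48 + 0.047×6.64 + 0.00704×35 = 3.403.
Rate = 7.524/(1 + 3.403) = 1.709 kJ/s.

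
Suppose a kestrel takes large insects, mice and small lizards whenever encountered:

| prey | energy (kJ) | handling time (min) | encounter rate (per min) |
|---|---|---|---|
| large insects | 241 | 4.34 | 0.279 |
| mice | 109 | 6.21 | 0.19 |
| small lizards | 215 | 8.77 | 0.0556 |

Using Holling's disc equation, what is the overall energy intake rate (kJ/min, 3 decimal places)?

R = (0.279×241 + 0.19×109 + 0.0556×215) / (1 + 0.279×4.34 + 0.19×6.21 + 0.0556×8.77) = 99.9/3.878 = 25.76 kJ/min.

25.759 kJ/min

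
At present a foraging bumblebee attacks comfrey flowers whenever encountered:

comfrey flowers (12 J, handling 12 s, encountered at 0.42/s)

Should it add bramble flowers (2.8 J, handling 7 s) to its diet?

Current rate: (0.42×12)/(1 + 0.42×12) = 0.8344 J/s.
Profitability of bramble flowers: 2.8/7 = 0.4 J/s.
0.4 < 0.8344, so adding bramble flowers would lower the average — exclude it.

No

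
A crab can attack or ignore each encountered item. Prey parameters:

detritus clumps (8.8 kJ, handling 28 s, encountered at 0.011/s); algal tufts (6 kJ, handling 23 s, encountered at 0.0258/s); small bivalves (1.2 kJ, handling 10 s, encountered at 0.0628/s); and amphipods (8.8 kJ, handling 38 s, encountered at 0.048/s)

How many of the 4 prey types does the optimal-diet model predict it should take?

E/h in descending order: detritus clumps 0.314, algal tufts 0.261, amphipods 0.232, small bivalves 0.12 kJ/s. The optimal diet is the largest prefix of this list for which every included type satisfies E_i/h_i > R on the types above it.
Rate on top 1: 0.07401. algal tufts: 0.261 > 0.07401 → include.
Rate on top 2: 0.1323. amphipods: 0.232 > 0.1323 → include.
Rate on top 3: 0.1809. small bivalves: 0.12 < 0.1809 → exclude; stop.
Optimal diet: detritus clumps, algal tufts, amphipods — 3 of 4 types.

3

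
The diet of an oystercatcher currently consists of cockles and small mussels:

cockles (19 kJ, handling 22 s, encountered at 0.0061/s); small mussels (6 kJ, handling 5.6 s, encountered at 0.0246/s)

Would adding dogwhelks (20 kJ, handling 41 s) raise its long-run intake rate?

Yes

On cockles and small mussels alone, R = ΣλE/(1+Σλh) = 0.2635/1.272 = 0.2072 kJ/s.
Profitability of dogwhelks: 20/41 = 0.4878 kJ/s.
Since 0.4878 > R, including dogwhelks increases the long-run rate.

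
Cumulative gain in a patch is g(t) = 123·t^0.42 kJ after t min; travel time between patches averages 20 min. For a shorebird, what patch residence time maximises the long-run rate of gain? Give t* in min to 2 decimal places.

Optimal t* satisfies g'(t*) = g(t*)/(T + t*).
g'(t) = 0.42·123·t^-0.58. Setting 0.42·123·t^-0.58 = 123·t^0.42/(20+t) gives 0.42(20+t) = t, so 0.58·t = 0.42×20.
t* = 0.42×20/0.58 = 14.48 min.

14.48 min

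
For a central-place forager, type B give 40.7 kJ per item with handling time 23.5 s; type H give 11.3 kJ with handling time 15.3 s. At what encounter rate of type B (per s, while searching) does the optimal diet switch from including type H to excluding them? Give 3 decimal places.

0.032 per s

At the threshold, the rate on type B alone equals the profitability of type H: λ·40.7/(1 + λ·23.5) = 11.3/15.3 = 0.7386.
Rearranging, λ(40.7 − 0.7386×23.5) = 0.7386, so λ = 0.7386/23.34 = 0.03164 per s.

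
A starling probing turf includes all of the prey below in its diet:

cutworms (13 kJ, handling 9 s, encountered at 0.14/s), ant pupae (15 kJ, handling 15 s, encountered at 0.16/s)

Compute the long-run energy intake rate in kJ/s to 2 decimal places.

0.91 kJ/s

Energy encountered per unit search time: 0.14×13 + 0.16×15 = 4.22 kJ/s.
Handling time per unit search time: 0.14×9 + 0.16×15 = 3.66.
Rate = 4.22/(1 + 3.66) = 0.9056 kJ/s.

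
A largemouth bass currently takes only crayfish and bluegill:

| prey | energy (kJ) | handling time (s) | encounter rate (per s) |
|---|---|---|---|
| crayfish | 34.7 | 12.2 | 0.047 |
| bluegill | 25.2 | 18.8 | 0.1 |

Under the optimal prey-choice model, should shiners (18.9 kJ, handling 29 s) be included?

Current rate: (0.047×34.7 + 0.1×25.2)/(1 + 0.047×12.2 + 0.1×18.8) = 1.202 kJ/s.
Profitability of shiners: 18.9/29 = 0.6517 kJ/s.
0.6517 < 1.202, so adding shiners would lower the average — exclude it.

No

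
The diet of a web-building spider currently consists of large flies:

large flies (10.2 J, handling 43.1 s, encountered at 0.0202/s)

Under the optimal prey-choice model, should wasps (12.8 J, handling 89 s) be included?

Yes

On large flies alone, R = ΣλE/(1+Σλh) = 0.206/1.871 = 0.1101 J/s.
wasps: E/h = 12.8/89 = 0.1438 J/s.
Since 0.1438 > R, including wasps increases the long-run rate.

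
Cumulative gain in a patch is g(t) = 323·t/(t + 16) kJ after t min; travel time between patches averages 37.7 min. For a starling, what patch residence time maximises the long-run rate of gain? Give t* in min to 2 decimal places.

24.56 min

Optimal t* satisfies g'(t*) = g(t*)/(T + t*).
g'(t) = 323·16/(t + 16)². Setting 323·16/(t+16)² = 323t/[(t+16)(37.7+t)] gives 16(37.7+t) = t(t+16), so t² = 16×37.7 = 603.2.
t* = √603.2 = 24.56 min.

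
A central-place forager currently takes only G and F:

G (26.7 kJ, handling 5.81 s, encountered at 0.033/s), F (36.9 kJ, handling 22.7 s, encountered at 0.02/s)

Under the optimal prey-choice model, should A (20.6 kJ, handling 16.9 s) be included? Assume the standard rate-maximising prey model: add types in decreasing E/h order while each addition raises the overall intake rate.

Intake rate on the current diet: R = (0.033×26.7 + 0.02×36.9) / (1 + 0.033×5.81 + 0.02×22.7) = 1.619/1.646 = 0.9838 kJ/s.
A: E/h = 20.6/16.9 = 1.219 kJ/s.
Since 1.219 > R, including A increases the long-run rate.

Yes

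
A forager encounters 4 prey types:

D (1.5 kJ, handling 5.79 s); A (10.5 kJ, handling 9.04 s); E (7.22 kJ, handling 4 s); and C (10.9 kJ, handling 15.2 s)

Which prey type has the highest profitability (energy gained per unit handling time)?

In descending order of E/h:
E: 7.22/4 = 1.8 kJ/s
A: 10.5/9.04 = 1.16 kJ/s
C: 10.9/15.2 = 0.717 kJ/s
D: 1.5/5.79 = 0.259 kJ/s

E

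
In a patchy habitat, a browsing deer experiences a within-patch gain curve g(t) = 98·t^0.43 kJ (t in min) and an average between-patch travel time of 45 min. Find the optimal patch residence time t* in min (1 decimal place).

Optimal t* satisfies g'(t*) = g(t*)/(T + t*).
g'(t) = 0.43·98·t^-0.57. Setting 0.43·98·t^-0.57 = 98·t^0.43/(45+t) gives 0.43(45+t) = t, so 0.57·t = 0.43×45.
t* = 0.43×45/0.57 = 33.95 min.

33.9 min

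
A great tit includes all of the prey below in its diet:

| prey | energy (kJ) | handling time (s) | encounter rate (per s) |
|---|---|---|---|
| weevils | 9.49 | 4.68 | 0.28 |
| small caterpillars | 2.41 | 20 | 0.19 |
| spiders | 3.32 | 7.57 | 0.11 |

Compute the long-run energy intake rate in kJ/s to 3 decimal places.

0.501 kJ/s

R = Σλ_iE_i / (1 + Σλ_ih_i)
Numerator: 0.28×9.49 + 0.19×2.41 + 0.11×3.32 = 3.48
Denominator: 1 + 0.28×4.68 + 0.19×20 + 0.11×7.57 = 6.943
R = 3.48/6.943 = 0.5013 kJ/s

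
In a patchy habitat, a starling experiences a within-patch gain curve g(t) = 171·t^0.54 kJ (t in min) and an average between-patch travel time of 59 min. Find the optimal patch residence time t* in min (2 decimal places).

69.26 min

Maximise g(t)/(T+t): set derivative to zero → g'(t)(T+t) = g(t).
g'(t) = 0.54·171·t^-0.46. Setting 0.54·171·t^-0.46 = 171·t^0.54/(59+t) gives 0.54(59+t) = t, so 0.46·t = 0.54×59.
t* = 0.54×59/0.46 = 69.26 min.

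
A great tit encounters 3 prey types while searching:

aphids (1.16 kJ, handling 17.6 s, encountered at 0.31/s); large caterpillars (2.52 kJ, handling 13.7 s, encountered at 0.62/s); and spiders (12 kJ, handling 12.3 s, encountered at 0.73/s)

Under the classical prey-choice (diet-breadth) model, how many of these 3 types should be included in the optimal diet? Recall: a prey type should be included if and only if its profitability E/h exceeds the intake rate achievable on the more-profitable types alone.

E/h in descending order: spiders 0.976, large caterpillars 0.184, aphids 0.0659 kJ/s. The optimal diet is the largest prefix of this list for which every included type satisfies E_i/h_i > R on the types above it.
Rate on top 1: 0.8778. large caterpillars: 0.184 < 0.8778 → exclude; stop.
Optimal diet: spiders — 1 of 3 types.

1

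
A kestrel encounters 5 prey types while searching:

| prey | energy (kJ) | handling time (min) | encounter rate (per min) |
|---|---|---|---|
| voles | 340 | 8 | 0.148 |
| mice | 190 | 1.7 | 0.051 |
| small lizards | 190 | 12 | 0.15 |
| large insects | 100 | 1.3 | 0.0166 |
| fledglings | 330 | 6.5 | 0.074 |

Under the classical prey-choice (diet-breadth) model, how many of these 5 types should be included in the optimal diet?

Rank by E/h (kJ/min): mice 112, large insects 76.9, fledglings 50.8, voles 42.5, small lizards 15.8. Include each in turn until the next type's E/h falls below the running intake rate.
Rate on top 1: 8.917. large insects: 76.9 > 8.917 → include.
Rate on top 2: 10.24. fledglings: 50.8 > 10.24 → include.
Rate on top 3: 22.51. voles: 42.5 > 22.51 → include.
Rate on top 4: 31.04. small lizards: 15.8 < 31.04 → exclude; stop.
Optimal diet: mice, large insects, fledglings, voles — 4 of 5 types.

4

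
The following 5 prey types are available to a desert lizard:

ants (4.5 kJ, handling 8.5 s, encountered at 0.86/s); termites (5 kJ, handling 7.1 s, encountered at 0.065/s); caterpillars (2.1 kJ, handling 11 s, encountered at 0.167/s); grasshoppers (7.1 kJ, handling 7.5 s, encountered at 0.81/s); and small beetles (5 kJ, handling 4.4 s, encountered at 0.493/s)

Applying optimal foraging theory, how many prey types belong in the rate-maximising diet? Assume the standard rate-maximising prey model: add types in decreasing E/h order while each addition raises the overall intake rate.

2

Profitabilities (E/h, kJ/s): small beetles 1.14, grasshoppers 0.947, termites 0.704, ants 0.529, caterpillars 0.191. Add prey in this order while the next type's profitability exceeds the intake rate on those already taken.
Rate on top 1: 0.7778. grasshoppers: 0.947 > 0.7778 → include.
Rate on top 2: 0.8888. termites: 0.704 < 0.8888 → exclude; stop.
Optimal diet: small beetles, grasshoppers — 2 of 5 types.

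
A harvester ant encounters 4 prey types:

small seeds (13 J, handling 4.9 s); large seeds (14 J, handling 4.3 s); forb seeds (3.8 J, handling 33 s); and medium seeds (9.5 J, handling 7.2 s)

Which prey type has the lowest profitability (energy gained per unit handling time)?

In descending order of E/h:
large seeds: 14/4.3 = 3.26 J/s
small seeds: 13/4.9 = 2.65 J/s
medium seeds: 9.5/7.2 = 1.32 J/s
forb seeds: 3.8/33 = 0.115 J/s

forb seeds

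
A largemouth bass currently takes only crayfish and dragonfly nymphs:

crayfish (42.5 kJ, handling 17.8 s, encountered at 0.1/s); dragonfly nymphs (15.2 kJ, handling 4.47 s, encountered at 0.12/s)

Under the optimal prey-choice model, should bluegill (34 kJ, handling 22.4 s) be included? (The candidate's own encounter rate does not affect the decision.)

No

Intake rate on the current diet: R = (0.1×42.5 + 0.12×15.2) / (1 + 0.1×17.8 + 0.12×4.47) = 6.074/3.316 = 1.832 kJ/s.
bluegill: E/h = 34/22.4 = 1.518 kJ/s.
Since 1.518 < R, time spent handling bluegill is better spent searching.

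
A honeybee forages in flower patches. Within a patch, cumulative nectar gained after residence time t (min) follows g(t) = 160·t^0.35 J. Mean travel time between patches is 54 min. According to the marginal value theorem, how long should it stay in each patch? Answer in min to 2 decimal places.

29.08 min

By the marginal value theorem, leave when the instantaneous gain rate g'(t) equals the habitat-wide average g(t)/(T + t).
g'(t) = 0.35·160·t^-0.65. Setting 0.35·160·t^-0.65 = 160·t^0.35/(54+t) gives 0.35(54+t) = t, so 0.65·t = 0.35×54.
t* = 0.35×54/0.65 = 29.08 min.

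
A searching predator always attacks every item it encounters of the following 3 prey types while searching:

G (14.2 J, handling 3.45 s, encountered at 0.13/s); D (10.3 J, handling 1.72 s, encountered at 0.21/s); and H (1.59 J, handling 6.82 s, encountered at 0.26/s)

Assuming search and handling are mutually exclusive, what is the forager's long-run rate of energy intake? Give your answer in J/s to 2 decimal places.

Energy encountered per unit search time: 0.13×14.2 + 0.21×10.3 + 0.26×1.59 = 4.422 J/s.
Handling time per unit search time: 0.13×3.45 + 0.21×1.72 + 0.26×6.82 = 2.583.
Rate = 4.422/(1 + 2.583) = 1.234 J/s.

1.23 J/s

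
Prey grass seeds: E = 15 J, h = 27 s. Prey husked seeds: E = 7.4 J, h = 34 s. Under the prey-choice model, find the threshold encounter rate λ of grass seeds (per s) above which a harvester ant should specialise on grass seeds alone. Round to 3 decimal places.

The zero-one rule: include husked seeds iff E₂/h₂ > λE₁/(1+λh₁). Equality gives the switch point.
λE₁h₂ = E₂ + λE₂h₁ ⇒ λ = E₂/(E₁h₂ − E₂h₁) = 7.4/(510 − 199.8) = 0.02386 per s.

0.024 per s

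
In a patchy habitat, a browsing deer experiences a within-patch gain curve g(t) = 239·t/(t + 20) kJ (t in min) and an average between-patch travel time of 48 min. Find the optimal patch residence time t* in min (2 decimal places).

30.98 min

Optimal t* satisfies g'(t*) = g(t*)/(T + t*).
g'(t) = 239·20/(t + 20)². Setting 239·20/(t+20)² = 239t/[(t+20)(48+t)] gives 20(48+t) = t(t+20), so t² = 20×48 = 960.
t* = √960 = 30.98 min.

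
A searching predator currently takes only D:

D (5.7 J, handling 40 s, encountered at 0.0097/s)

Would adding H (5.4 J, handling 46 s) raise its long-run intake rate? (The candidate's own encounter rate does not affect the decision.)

Yes

On D alone, R = ΣλE/(1+Σλh) = 0.05529/1.388 = 0.03983 J/s.
Profitability of H: 5.4/46 = 0.1174 J/s.
Since 0.1174 > R, including H increases the long-run rate.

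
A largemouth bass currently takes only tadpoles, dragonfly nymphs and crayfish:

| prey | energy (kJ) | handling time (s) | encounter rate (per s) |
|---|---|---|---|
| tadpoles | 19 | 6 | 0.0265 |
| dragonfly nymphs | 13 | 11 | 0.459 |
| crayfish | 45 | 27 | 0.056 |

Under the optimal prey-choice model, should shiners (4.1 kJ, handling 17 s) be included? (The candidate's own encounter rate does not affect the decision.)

Intake rate on the current diet: R = (0.0265×19 + 0.459×13 + 0.056×45) / (1 + 0.0265×6 + 0.459×11 + 0.056×27) = 8.991/7.72 = 1.165 kJ/s.
shiners: E/h = 4.1/17 = 0.2412 kJ/s.
Since 0.2412 < R, time spent handling shiners is better spent searching.

No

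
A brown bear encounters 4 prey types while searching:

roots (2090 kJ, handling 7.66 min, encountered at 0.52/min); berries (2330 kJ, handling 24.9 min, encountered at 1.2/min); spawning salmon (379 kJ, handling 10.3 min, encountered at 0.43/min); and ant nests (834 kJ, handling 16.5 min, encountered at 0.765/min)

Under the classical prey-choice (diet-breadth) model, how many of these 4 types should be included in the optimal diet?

1

Profitabilities (E/h, kJ/min): roots 273, berries 93.6, ant nests 50.5, spawning salmon 36.8. Add prey in this order while the next type's profitability exceeds the intake rate on those already taken.
Rate on top 1: 218.1. berries: 93.6 < 218.1 → exclude; stop.
Optimal diet: roots — 1 of 4 types.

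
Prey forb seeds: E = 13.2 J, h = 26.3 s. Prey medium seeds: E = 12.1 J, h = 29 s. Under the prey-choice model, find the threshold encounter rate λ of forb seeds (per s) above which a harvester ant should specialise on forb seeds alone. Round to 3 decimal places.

Drop medium seeds once their profitability E₂/h₂ falls below the rate achievable on forb seeds alone: E₂/h₂ = λE₁/(1 + λh₁).
Solve for λ: λE₁h₂ = E₂(1 + λh₁) → λ(E₁h₂ − E₂h₁) = E₂ → λ = E₂/(E₁h₂ − E₂h₁).
λ = 12.1/(13.2×29 − 12.1×26.3) = 12.1/64.57 = 0.1874 per s.

0.187 per s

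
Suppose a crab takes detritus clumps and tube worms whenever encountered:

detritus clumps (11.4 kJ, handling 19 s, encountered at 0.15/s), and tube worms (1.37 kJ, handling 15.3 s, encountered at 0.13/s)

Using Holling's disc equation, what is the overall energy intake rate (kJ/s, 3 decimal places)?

R = (0.15×11.4 + 0.13×1.37) / (1 + 0.15×19 + 0.13×15.3) = 1.888/5.839 = 0.3234 kJ/s.

0.323 kJ/s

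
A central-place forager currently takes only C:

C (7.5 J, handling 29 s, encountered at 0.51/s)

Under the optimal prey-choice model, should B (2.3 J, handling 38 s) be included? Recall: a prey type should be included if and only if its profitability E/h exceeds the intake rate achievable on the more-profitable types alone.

Intake rate on the current diet: R = (0.51×7.5) / (1 + 0.51×29) = 3.825/15.79 = 0.2422 J/s.
B: E/h = 2.3/38 = 0.06053 J/s.
0.06053 < 0.2422, so adding B would lower the average — exclude it.

No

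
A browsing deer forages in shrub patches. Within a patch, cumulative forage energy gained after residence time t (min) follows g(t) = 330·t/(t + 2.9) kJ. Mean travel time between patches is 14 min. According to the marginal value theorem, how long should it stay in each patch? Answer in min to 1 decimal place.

6.4 min

Maximise g(t)/(T+t): set derivative to zero → g'(t)(T+t) = g(t).
g'(t) = 330·2.9/(t + 2.9)². Setting 330·2.9/(t+2.9)² = 330t/[(t+2.9)(14+t)] gives 2.9(14+t) = t(t+2.9), so t² = 2.9×14 = 40.6.
t* = √40.6 = 6.372 min.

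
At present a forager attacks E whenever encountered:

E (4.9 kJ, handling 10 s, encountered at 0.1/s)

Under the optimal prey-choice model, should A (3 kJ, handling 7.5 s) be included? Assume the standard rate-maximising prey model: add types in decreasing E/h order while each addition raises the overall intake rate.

Current rate: (0.1×4.9)/(1 + 0.1×10) = 0.245 kJ/s.
A: E/h = 3/7.5 = 0.4 kJ/s.
Since 0.4 > R, including A increases the long-run rate.

Yes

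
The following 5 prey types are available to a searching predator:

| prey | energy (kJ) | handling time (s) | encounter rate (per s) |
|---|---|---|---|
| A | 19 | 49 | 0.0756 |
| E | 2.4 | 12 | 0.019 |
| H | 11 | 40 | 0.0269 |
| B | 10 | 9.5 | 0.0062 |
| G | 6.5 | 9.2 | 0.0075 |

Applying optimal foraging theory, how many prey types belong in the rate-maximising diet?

3

Profitabilities (E/h, kJ/s): B 1.05, G 0.707, A 0.388, H 0.275, E 0.2. Add prey in this order while the next type's profitability exceeds the intake rate on those already taken.
Rate on top 1: 0.05855. G: 0.707 > 0.05855 → include.
Rate on top 2: 0.09819. A: 0.388 > 0.09819 → include.
Rate on top 3: 0.3202. H: 0.275 < 0.3202 → exclude; stop.
Optimal diet: B, G, A — 3 of 5 types.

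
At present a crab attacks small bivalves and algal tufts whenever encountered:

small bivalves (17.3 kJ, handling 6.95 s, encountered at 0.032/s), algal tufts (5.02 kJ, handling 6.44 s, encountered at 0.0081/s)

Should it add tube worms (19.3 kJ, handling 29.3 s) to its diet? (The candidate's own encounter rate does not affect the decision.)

On small bivalves and algal tufts alone, R = ΣλE/(1+Σλh) = 0.5943/1.275 = 0.4662 kJ/s.
Profitability of tube worms: 19.3/29.3 = 0.6587 kJ/s.
Since 0.6587 > R, including tube worms increases the long-run rate.

Yes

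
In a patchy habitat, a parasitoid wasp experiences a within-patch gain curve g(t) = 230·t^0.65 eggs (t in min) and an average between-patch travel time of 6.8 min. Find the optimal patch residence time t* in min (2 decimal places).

Maximise g(t)/(T+t): set derivative to zero → g'(t)(T+t) = g(t).
g'(t) = 0.65·230·t^-0.35. Setting 0.65·230·t^-0.35 = 230·t^0.65/(6.8+t) gives 0.65(6.8+t) = t, so 0.35·t = 0.65×6.8.
t* = 0.65×6.8/0.35 = 12.63 min.

12.63 min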